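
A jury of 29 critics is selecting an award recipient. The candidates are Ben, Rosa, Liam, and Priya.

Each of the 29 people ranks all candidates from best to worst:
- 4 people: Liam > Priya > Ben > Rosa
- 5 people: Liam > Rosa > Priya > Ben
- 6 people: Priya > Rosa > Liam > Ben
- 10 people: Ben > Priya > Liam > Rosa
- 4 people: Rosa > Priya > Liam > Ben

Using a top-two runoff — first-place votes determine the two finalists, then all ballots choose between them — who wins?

Round 1 first-place votes: Ben 10, Rosa 4, Liam 9, Priya 6. Ben and Liam advance.
Runoff: Ben is ranked above Liam on 10 ballots, Liam above Ben on 19.

Liam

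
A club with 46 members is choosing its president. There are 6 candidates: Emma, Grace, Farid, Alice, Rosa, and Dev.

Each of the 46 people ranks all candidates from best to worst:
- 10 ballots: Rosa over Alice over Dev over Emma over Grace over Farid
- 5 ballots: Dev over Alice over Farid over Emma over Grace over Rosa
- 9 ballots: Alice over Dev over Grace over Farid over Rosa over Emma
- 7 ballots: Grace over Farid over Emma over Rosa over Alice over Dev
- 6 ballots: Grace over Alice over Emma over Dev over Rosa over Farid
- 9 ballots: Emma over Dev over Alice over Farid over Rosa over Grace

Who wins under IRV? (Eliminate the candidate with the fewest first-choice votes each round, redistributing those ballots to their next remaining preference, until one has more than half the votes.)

Round 1: Emma 9, Grace 13, Farid 0, Alice 9, Rosa 10, Dev 5. Farid eliminated.
Round 2: Emma 9, Grace 13, Alice 9, Rosa 10, Dev 5. Dev eliminated.
Round 3: Emma 9, Grace 13, Alice 14, Rosa 10. Emma eliminated.
Round 4: Grace 13, Alice 23, Rosa 10. Rosa eliminated.
Round 5: Grace 13, Alice 33. Alice has a majority (≥24).

Alice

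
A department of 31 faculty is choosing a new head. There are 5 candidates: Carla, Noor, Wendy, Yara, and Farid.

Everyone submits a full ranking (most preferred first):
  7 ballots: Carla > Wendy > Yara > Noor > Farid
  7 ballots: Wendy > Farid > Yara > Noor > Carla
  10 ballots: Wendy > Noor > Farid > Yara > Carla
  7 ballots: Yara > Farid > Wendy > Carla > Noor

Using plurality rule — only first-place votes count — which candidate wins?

Wendy

First-place votes: Carla 7, Noor 0, Wendy 17, Yara 7, Farid 0.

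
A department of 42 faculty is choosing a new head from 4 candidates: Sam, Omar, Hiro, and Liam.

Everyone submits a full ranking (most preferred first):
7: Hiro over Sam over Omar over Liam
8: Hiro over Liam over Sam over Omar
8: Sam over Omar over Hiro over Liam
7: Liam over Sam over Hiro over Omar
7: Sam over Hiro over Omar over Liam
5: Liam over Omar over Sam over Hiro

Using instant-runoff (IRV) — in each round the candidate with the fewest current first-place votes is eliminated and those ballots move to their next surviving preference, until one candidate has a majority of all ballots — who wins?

Sam

Round 1: Sam 15, Omar 0, Hiro 15, Liam 12. Omar eliminated.
Round 2: Sam 15, Hiro 15, Liam 12. Liam eliminated.
Round 3: Sam 27, Hiro 15. Sam has a majority (≥22).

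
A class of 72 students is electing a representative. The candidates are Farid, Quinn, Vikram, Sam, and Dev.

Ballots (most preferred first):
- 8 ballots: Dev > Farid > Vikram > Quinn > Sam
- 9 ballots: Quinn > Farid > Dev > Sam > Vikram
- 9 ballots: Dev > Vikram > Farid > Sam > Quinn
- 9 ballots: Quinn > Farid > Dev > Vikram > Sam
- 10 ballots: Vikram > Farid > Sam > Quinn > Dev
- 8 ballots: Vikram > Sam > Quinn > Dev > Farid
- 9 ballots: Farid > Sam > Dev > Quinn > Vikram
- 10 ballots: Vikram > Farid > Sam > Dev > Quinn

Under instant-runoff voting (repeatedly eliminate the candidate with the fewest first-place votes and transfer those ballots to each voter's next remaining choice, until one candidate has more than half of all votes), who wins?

Dev

Round 1: Farid 9, Quinn 18, Vikram 28, Sam 0, Dev 17. Sam eliminated.
Round 2: Farid 9, Quinn 18, Vikram 28, Dev 17. Farid eliminated.
Round 3: Quinn 18, Vikram 28, Dev 26. Quinn eliminated.
Round 4: Vikram 28, Dev 44. Dev has a majority (≥37).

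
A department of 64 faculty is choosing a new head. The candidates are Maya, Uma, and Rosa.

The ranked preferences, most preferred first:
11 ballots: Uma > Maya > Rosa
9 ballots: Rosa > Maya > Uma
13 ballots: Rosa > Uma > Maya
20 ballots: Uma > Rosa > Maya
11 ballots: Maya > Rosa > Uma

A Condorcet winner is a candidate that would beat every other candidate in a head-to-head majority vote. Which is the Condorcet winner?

Rosa vs Maya: 42–22
Rosa vs Uma: 33–31
Rosa beats every other candidate.

Rosa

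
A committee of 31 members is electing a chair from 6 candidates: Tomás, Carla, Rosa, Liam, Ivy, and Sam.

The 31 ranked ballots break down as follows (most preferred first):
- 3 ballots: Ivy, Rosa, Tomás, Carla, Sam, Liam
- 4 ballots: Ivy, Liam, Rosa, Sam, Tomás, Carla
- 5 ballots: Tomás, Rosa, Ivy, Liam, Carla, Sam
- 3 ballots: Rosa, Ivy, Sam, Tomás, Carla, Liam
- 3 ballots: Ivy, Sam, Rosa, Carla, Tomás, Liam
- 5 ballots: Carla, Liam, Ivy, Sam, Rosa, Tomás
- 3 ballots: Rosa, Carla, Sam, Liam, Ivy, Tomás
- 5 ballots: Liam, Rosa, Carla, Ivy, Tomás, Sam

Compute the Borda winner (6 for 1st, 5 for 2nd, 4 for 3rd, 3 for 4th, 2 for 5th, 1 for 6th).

Tomás: 3×4 + 4×2 + 5×6 + 3×3 + 3×2 + 5×1 + 3×1 + 5×2 = 83
Carla: 3×3 + 4×1 + 5×2 + 3×2 + 3×3 + 5×6 + 3×5 + 5×4 = 103
Rosa: 3×5 + 4×4 + 5×5 + 3×6 + 3×4 + 5×2 + 3×6 + 5×5 = 139
Liam: 3×1 + 4×5 + 5×3 + 3×1 + 3×1 + 5×5 + 3×3 + 5×6 = 108
Ivy: 3×6 + 4×6 + 5×4 + 3×5 + 3×6 + 5×4 + 3×2 + 5×3 = 136
Sam: 3×2 + 4×3 + 5×1 + 3×4 + 3×5 + 5×3 + 3×4 + 5×1 = 82

Rosa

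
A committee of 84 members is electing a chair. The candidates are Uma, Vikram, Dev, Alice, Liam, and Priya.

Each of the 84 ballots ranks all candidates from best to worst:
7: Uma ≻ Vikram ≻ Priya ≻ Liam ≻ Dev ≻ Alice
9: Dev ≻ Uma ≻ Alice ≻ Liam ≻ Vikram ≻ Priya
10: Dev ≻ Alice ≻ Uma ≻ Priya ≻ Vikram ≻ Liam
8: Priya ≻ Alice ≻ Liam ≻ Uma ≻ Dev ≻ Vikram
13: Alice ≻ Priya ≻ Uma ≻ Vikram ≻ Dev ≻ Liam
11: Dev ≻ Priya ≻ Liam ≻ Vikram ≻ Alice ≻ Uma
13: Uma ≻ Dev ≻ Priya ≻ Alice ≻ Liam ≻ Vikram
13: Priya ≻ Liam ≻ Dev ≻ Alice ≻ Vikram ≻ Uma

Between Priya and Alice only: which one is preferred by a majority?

Priya is ranked above Alice on 52 ballots; Alice above Priya on 32.

Priya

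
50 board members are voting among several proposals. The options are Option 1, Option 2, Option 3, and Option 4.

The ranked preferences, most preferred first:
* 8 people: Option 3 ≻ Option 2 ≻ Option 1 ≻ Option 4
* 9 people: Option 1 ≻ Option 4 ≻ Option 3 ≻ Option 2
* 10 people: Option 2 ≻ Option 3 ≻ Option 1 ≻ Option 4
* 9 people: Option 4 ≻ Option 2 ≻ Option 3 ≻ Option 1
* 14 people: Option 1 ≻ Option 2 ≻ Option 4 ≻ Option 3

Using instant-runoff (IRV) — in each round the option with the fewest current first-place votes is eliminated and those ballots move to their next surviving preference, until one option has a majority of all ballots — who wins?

Round 1: Option 1 23, Option 2 10, Option 3 8, Option 4 9. Option 3 eliminated.
Round 2: Option 1 23, Option 2 18, Option 4 9. Option 4 eliminated.
Round 3: Option 1 23, Option 2 27. Option 2 has a majority (≥26).

Option 2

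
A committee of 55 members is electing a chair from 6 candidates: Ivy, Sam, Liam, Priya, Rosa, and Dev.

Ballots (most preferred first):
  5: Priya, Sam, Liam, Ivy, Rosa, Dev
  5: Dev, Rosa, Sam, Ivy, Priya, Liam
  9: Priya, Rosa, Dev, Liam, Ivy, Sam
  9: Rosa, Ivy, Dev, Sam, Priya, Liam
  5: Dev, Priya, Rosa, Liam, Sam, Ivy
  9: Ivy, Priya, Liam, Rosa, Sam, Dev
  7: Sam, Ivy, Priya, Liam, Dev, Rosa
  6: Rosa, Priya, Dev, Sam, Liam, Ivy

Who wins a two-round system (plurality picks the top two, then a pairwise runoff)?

Round 1 first-place votes: Ivy 9, Sam 7, Liam 0, Priya 14, Rosa 15, Dev 10. Rosa and Priya advance.
Runoff: Rosa is ranked above Priya on 20 ballots, Priya above Rosa on 35.

Priya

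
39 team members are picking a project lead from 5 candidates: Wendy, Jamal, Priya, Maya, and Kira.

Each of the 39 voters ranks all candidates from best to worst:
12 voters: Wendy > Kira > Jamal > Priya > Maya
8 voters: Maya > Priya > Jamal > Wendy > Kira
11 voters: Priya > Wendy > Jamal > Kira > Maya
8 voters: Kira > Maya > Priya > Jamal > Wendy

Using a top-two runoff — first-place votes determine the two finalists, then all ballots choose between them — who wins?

Priya

Round 1 first-place votes: Wendy 12, Jamal 0, Priya 11, Maya 8, Kira 8. Wendy and Priya advance.
Runoff: Wendy is ranked above Priya on 12 ballots, Priya above Wendy on 27.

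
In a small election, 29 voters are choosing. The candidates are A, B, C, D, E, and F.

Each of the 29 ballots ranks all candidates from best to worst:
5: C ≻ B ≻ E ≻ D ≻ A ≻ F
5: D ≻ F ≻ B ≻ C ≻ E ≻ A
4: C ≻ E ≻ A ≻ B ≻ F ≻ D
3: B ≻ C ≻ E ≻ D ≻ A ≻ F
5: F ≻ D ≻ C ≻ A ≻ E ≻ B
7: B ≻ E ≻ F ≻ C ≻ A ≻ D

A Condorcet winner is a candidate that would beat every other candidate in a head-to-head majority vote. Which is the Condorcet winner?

B vs A: 20–9
B vs C: 15–14
B vs D: 19–10
B vs E: 20–9
B vs F: 19–10
B beats every other candidate.

B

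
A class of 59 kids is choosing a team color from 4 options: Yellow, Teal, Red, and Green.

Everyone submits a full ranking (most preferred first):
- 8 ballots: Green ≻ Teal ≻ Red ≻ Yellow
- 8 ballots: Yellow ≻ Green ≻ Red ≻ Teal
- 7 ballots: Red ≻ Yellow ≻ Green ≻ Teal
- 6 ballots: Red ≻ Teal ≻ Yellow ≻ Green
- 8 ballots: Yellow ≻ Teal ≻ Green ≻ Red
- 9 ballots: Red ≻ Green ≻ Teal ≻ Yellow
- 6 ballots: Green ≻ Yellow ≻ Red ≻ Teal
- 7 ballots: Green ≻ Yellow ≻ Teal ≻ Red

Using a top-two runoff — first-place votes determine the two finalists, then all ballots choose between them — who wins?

Green

Round 1 first-place votes: Yellow 16, Teal 0, Red 22, Green 21. Red and Green advance.
Runoff: Red is ranked above Green on 22 ballots, Green above Red on 37.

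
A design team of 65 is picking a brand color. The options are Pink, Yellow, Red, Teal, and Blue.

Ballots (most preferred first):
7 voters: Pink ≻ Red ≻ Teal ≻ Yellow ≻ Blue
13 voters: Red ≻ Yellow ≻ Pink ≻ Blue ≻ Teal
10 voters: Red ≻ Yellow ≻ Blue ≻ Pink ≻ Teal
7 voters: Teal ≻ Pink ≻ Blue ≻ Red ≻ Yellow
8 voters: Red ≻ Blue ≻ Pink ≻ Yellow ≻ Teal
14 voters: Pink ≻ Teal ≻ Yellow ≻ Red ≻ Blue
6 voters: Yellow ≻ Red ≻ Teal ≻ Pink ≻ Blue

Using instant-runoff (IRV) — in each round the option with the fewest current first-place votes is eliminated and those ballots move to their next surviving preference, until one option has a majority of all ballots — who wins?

Red

Round 1: Pink 21, Yellow 6, Red 31, Teal 7, Blue 0. Blue eliminated.
Round 2: Pink 21, Yellow 6, Red 31, Teal 7. Yellow eliminated.
Round 3: Pink 21, Red 37, Teal 7. Red has a majority (≥33).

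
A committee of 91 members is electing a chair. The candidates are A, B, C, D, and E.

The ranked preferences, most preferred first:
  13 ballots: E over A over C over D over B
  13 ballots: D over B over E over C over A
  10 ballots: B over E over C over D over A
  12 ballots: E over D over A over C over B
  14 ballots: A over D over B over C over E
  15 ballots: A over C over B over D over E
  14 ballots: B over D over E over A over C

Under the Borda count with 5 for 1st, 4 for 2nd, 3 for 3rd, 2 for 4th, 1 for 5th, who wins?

A: 13×4 + 13×1 + 10×1 + 12×3 + 14×5 + 15×5 + 14×2 = 284
B: 13×1 + 13×4 + 10×5 + 12×1 + 14×3 + 15×3 + 14×5 = 284
C: 13×3 + 13×2 + 10×3 + 12×2 + 14×2 + 15×4 + 14×1 = 221
D: 13×2 + 13×5 + 10×2 + 12×4 + 14×4 + 15×2 + 14×4 = 301
E: 13×5 + 13×3 + 10×4 + 12×5 + 14×1 + 15×1 + 14×3 = 275

D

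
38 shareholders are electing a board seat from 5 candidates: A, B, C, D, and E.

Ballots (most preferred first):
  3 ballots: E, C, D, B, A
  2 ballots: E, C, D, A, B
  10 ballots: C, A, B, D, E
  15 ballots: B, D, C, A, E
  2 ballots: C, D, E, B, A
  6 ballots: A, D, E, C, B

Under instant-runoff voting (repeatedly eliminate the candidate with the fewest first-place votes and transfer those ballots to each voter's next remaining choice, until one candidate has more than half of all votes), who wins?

C

Round 1: A 6, B 15, C 12, D 0, E 5. D eliminated.
Round 2: A 6, B 15, C 12, E 5. E eliminated.
Round 3: A 6, B 15, C 17. A eliminated.
Round 4: B 15, C 23. C has a majority (≥20).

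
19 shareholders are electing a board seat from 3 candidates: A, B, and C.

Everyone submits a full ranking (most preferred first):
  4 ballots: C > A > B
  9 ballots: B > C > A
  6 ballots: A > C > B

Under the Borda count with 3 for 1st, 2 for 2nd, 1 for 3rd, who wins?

A: 4×2 + 9×1 + 6×3 = 35
B: 4×1 + 9×3 + 6×1 = 37
C: 4×3 + 9×2 + 6×2 = 42

C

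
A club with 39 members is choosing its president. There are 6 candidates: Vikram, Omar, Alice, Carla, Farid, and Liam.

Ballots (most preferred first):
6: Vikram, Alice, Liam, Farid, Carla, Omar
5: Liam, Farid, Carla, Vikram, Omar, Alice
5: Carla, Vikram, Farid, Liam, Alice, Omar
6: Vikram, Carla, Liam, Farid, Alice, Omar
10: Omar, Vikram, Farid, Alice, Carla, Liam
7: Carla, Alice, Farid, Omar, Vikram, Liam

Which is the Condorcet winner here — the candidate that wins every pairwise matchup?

Vikram vs Omar: 22–17
Vikram vs Alice: 32–7
Vikram vs Carla: 22–17
Vikram vs Farid: 27–12
Vikram vs Liam: 34–5
Vikram beats every other candidate.

Vikram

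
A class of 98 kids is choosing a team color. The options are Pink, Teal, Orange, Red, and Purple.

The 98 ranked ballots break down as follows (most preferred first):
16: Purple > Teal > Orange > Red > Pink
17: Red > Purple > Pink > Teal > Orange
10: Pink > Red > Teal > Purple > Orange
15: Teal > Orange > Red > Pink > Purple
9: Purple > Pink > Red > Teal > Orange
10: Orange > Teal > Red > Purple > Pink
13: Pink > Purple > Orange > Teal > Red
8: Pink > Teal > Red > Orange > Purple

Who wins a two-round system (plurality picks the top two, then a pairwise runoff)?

Round 1 first-place votes: Pink 31, Teal 15, Orange 10, Red 17, Purple 25. Pink and Purple advance.
Runoff: Pink is ranked above Purple on 46 ballots, Purple above Pink on 52.

Purple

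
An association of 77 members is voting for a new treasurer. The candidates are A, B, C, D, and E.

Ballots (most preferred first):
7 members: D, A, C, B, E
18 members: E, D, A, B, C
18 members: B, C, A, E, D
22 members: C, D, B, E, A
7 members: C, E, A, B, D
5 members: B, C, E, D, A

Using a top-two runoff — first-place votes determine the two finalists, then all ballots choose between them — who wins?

B

Round 1 first-place votes: A 0, B 23, C 29, D 7, E 18. C and B advance.
Runoff: C is ranked above B on 36 ballots, B above C on 41.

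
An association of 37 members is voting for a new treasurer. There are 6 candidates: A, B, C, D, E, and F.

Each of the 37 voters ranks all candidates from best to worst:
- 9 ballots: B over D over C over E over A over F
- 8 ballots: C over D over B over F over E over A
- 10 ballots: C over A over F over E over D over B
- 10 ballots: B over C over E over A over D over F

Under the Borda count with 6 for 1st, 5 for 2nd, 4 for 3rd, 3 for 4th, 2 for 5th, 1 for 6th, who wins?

A: 9×2 + 8×1 + 10×5 + 10×3 = 106
B: 9×6 + 8×4 + 10×1 + 10×6 = 156
C: 9×4 + 8×6 + 10×6 + 10×5 = 194
D: 9×5 + 8×5 + 10×2 + 10×2 = 125
E: 9×3 + 8×2 + 10×3 + 10×4 = 113
F: 9×1 + 8×3 + 10×4 + 10×1 = 83

C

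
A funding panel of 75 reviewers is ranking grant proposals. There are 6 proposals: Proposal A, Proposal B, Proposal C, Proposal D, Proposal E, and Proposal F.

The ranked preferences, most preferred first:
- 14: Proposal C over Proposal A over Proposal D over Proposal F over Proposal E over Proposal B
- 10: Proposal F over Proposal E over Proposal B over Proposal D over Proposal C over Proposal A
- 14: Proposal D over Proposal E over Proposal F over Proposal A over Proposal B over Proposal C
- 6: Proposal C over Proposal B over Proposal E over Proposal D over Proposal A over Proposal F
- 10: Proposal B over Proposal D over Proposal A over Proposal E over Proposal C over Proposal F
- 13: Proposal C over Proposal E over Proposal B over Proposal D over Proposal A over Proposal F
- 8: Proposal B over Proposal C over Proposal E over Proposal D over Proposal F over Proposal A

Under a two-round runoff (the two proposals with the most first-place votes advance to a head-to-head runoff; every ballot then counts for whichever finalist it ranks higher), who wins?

Round 1 first-place votes: Proposal A 0, Proposal B 18, Proposal C 33, Proposal D 14, Proposal E 0, Proposal F 10. Proposal C and Proposal B advance.
Runoff: Proposal C is ranked above Proposal B on 33 ballots, Proposal B above Proposal C on 42.

Proposal B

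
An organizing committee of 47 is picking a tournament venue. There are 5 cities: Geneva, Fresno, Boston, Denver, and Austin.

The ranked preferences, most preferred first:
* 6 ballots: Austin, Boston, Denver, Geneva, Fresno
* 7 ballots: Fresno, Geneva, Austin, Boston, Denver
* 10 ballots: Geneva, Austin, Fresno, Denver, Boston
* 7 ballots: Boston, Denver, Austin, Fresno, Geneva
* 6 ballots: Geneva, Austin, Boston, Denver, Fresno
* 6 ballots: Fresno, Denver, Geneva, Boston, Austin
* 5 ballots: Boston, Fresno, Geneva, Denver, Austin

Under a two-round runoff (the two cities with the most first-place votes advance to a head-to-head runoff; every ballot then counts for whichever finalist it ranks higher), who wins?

Fresno

Round 1 first-place votes: Geneva 16, Fresno 13, Boston 12, Denver 0, Austin 6. Geneva and Fresno advance.
Runoff: Geneva is ranked above Fresno on 22 ballots, Fresno above Geneva on 25.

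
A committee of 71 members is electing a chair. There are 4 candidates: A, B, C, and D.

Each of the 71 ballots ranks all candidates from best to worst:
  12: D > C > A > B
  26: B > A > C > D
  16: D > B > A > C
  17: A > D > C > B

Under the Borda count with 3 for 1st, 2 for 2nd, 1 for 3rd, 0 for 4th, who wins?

A

A: 12×1 + 26×2 + 16×1 + 17×3 = 131
B: 12×0 + 26×3 + 16×2 + 17×0 = 110
C: 12×2 + 26×1 + 16×0 + 17×1 = 67
D: 12×3 + 26×0 + 16×3 + 17×2 = 118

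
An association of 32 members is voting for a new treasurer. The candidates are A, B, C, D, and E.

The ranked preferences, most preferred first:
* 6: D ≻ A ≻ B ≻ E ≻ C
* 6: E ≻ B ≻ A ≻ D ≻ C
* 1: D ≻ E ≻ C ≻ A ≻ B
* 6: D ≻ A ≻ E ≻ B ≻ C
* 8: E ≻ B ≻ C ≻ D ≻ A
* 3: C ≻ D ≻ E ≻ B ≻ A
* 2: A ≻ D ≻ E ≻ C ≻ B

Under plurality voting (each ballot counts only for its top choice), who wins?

First-place votes: A 2, B 0, C 3, D 13, E 14.

E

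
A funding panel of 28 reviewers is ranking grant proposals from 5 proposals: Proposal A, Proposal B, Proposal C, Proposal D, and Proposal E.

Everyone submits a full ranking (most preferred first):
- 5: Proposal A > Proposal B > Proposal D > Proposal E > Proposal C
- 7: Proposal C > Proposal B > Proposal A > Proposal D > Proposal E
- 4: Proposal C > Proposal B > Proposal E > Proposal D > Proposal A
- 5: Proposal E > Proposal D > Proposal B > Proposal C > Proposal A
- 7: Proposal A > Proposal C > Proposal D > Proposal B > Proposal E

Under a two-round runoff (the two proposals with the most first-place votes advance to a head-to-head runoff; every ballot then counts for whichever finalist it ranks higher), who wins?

Proposal C

Round 1 first-place votes: Proposal A 12, Proposal B 0, Proposal C 11, Proposal D 0, Proposal E 5. Proposal A and Proposal C advance.
Runoff: Proposal A is ranked above Proposal C on 12 ballots, Proposal C above Proposal A on 16.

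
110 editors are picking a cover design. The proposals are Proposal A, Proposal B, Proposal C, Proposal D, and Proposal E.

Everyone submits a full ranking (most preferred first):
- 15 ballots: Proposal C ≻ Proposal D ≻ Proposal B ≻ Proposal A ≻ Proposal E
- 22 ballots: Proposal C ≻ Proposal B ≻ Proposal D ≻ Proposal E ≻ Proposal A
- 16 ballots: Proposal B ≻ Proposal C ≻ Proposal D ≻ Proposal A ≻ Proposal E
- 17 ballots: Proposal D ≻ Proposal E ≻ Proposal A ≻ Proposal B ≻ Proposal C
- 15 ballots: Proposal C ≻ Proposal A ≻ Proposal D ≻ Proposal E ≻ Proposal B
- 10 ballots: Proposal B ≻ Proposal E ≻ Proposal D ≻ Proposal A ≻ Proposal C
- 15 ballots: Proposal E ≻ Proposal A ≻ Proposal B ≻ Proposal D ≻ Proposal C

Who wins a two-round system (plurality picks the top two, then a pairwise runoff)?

Round 1 first-place votes: Proposal A 0, Proposal B 26, Proposal C 52, Proposal D 17, Proposal E 15. Proposal C and Proposal B advance.
Runoff: Proposal C is ranked above Proposal B on 52 ballots, Proposal B above Proposal C on 58.

Proposal B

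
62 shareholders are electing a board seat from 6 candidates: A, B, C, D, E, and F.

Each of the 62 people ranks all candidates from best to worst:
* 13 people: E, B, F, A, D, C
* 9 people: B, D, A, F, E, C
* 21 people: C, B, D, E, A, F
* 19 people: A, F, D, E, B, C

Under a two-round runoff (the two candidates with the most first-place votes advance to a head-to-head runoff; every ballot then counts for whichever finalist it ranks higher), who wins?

Round 1 first-place votes: A 19, B 9, C 21, D 0, E 13, F 0. C and A advance.
Runoff: C is ranked above A on 21 ballots, A above C on 41.

A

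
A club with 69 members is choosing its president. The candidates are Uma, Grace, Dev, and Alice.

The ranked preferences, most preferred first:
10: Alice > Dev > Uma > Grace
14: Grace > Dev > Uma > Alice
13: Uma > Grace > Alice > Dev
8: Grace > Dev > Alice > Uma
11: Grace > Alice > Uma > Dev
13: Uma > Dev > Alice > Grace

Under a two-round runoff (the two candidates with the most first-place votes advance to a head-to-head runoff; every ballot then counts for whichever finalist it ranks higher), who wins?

Round 1 first-place votes: Uma 26, Grace 33, Dev 0, Alice 10. Grace and Uma advance.
Runoff: Grace is ranked above Uma on 33 ballots, Uma above Grace on 36.

Uma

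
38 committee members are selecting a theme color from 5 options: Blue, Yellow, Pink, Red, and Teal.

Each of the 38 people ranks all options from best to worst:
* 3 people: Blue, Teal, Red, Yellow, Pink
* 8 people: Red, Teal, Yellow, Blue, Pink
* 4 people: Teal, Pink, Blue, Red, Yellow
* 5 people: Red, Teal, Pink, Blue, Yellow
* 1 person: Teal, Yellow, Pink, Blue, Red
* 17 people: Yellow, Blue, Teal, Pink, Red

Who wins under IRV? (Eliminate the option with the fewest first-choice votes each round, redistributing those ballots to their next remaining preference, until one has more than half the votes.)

Red

Round 1: Blue 3, Yellow 17, Pink 0, Red 13, Teal 5. Pink eliminated.
Round 2: Blue 3, Yellow 17, Red 13, Teal 5. Blue eliminated.
Round 3: Yellow 17, Red 13, Teal 8. Teal eliminated.
Round 4: Yellow 18, Red 20. Red has a majority (≥20).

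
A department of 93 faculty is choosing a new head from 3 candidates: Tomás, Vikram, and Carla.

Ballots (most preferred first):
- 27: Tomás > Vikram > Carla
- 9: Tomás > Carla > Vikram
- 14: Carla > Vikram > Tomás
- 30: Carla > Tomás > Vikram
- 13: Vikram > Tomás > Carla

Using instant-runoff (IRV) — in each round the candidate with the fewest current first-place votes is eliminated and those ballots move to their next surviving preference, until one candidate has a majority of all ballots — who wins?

Tomás

Round 1: Tomás 36, Vikram 13, Carla 44. Vikram eliminated.
Round 2: Tomás 49, Carla 44. Tomás has a majority (≥47).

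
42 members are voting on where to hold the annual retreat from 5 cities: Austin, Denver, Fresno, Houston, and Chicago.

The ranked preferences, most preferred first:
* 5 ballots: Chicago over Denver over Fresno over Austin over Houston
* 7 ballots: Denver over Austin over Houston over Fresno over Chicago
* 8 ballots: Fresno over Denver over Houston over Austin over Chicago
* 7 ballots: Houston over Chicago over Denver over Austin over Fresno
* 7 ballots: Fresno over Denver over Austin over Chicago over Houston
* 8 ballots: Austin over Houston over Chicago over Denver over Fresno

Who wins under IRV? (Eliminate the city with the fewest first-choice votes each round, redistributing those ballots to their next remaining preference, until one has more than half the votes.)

Round 1: Austin 8, Denver 7, Fresno 15, Houston 7, Chicago 5. Chicago eliminated.
Round 2: Austin 8, Denver 12, Fresno 15, Houston 7. Houston eliminated.
Round 3: Austin 8, Denver 19, Fresno 15. Austin eliminated.
Round 4: Denver 27, Fresno 15. Denver has a majority (≥22).

Denver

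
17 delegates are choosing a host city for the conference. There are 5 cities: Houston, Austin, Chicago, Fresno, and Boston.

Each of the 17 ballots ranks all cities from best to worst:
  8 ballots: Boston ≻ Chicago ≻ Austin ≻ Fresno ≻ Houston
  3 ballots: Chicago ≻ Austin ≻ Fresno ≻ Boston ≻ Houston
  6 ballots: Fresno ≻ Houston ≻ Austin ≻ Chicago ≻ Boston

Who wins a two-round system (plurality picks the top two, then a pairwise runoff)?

Fresno

Round 1 first-place votes: Houston 0, Austin 0, Chicago 3, Fresno 6, Boston 8. Boston and Fresno advance.
Runoff: Boston is ranked above Fresno on 8 ballots, Fresno above Boston on 9.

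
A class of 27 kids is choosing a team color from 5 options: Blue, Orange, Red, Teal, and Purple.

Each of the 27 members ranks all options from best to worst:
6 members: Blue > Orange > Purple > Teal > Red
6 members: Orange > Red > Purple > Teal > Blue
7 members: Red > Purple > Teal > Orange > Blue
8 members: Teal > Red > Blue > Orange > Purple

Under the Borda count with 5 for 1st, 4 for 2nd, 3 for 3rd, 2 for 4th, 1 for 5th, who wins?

Blue: 6×5 + 6×1 + 7×1 + 8×3 = 67
Orange: 6×4 + 6×5 + 7×2 + 8×2 = 84
Red: 6×1 + 6×4 + 7×5 + 8×4 = 97
Teal: 6×2 + 6×2 + 7×3 + 8×5 = 85
Purple: 6×3 + 6×3 + 7×4 + 8×1 = 72

Red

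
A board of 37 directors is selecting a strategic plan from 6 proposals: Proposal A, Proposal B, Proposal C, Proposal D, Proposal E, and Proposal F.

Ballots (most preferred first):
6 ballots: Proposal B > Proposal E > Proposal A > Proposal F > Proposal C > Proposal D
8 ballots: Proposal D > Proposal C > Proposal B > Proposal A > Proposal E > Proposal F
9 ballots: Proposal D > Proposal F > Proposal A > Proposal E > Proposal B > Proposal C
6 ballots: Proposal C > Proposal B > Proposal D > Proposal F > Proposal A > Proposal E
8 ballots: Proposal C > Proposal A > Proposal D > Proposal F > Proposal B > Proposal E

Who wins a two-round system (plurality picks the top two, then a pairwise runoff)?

Proposal C

Round 1 first-place votes: Proposal A 0, Proposal B 6, Proposal C 14, Proposal D 17, Proposal E 0, Proposal F 0. Proposal D and Proposal C advance.
Runoff: Proposal D is ranked above Proposal C on 17 ballots, Proposal C above Proposal D on 20.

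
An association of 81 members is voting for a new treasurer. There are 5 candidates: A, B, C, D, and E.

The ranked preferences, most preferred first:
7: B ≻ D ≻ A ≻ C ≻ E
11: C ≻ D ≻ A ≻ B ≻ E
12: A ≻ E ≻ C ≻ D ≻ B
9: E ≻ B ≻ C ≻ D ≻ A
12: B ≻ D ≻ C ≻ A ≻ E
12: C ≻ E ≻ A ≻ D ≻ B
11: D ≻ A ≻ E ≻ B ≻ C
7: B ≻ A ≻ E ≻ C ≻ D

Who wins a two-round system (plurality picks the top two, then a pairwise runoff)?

B

Round 1 first-place votes: A 12, B 26, C 23, D 11, E 9. B and C advance.
Runoff: B is ranked above C on 46 ballots, C above B on 35.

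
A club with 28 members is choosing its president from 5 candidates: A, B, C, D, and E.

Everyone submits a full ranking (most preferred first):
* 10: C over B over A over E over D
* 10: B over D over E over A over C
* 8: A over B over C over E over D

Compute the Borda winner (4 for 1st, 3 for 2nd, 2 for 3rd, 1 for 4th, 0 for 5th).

A: 10×2 + 10×1 + 8×4 = 62
B: 10×3 + 10×4 + 8×3 = 94
C: 10×4 + 10×0 + 8×2 = 56
D: 10×0 + 10×3 + 8×0 = 30
E: 10×1 + 10×2 + 8×1 = 38

B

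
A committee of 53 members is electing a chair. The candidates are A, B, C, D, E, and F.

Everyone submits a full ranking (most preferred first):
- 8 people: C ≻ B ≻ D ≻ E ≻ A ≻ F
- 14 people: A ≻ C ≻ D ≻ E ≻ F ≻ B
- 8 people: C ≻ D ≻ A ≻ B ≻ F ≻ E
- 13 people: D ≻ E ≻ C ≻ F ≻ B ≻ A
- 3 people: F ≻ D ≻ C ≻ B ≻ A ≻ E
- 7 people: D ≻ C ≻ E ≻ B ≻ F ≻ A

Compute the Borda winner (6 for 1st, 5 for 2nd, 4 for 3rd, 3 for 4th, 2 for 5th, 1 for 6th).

C

A: 8×2 + 14×6 + 8×4 + 13×1 + 3×2 + 7×1 = 158
B: 8×5 + 14×1 + 8×3 + 13×2 + 3×3 + 7×3 = 134
C: 8×6 + 14×5 + 8×6 + 13×4 + 3×4 + 7×5 = 265
D: 8×4 + 14×4 + 8×5 + 13×6 + 3×5 + 7×6 = 263
E: 8×3 + 14×3 + 8×1 + 13×5 + 3×1 + 7×4 = 170
F: 8×1 + 14×2 + 8×2 + 13×3 + 3×6 + 7×2 = 123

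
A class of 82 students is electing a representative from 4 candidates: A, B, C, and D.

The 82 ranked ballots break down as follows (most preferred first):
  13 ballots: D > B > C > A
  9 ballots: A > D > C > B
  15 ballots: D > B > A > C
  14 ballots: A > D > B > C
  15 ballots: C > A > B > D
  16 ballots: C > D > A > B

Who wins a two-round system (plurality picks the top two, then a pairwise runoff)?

Round 1 first-place votes: A 23, B 0, C 31, D 28. C and D advance.
Runoff: C is ranked above D on 31 ballots, D above C on 51.

D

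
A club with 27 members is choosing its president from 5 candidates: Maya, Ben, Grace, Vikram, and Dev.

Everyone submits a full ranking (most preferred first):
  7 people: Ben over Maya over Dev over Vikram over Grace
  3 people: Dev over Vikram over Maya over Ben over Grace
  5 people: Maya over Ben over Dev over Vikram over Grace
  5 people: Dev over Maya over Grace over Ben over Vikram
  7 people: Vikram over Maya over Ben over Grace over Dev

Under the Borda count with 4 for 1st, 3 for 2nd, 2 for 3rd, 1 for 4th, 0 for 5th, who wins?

Maya: 7×3 + 3×2 + 5×4 + 5×3 + 7×3 = 83
Ben: 7×4 + 3×1 + 5×3 + 5×1 + 7×2 = 65
Grace: 7×0 + 3×0 + 5×0 + 5×2 + 7×1 = 17
Vikram: 7×1 + 3×3 + 5×1 + 5×0 + 7×4 = 49
Dev: 7×2 + 3×4 + 5×2 + 5×4 + 7×0 = 56

Maya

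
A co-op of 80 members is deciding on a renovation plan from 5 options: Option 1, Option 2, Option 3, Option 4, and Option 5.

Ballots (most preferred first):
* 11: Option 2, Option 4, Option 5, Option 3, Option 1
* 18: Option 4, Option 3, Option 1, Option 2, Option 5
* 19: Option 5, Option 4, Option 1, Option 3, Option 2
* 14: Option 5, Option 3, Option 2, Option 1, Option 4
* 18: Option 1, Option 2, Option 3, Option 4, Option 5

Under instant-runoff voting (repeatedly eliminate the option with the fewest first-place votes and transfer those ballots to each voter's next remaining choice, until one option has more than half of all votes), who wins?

Round 1: Option 1 18, Option 2 11, Option 3 0, Option 4 18, Option 5 33. Option 3 eliminated.
Round 2: Option 1 18, Option 2 11, Option 4 18, Option 5 33. Option 2 eliminated.
Round 3: Option 1 18, Option 4 29, Option 5 33. Option 1 eliminated.
Round 4: Option 4 47, Option 5 33. Option 4 has a majority (≥41).

Option 4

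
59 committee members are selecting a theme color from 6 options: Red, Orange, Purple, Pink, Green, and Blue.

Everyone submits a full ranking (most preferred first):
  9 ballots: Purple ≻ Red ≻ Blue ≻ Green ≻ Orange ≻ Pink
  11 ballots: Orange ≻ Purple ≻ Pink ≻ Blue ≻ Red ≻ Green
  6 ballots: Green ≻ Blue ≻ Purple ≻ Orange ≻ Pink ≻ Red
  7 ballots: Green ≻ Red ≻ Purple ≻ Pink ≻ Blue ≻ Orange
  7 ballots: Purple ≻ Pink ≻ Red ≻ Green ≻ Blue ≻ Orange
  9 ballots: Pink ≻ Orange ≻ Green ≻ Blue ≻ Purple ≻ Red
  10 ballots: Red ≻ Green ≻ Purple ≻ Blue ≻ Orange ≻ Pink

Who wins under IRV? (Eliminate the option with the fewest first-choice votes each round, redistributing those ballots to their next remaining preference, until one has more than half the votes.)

Green

Round 1: Red 10, Orange 11, Purple 16, Pink 9, Green 13, Blue 0. Blue eliminated.
Round 2: Red 10, Orange 11, Purple 16, Pink 9, Green 13. Pink eliminated.
Round 3: Red 10, Orange 20, Purple 16, Green 13. Red eliminated.
Round 4: Orange 20, Purple 16, Green 23. Purple eliminated.
Round 5: Orange 20, Green 39. Green has a majority (≥30).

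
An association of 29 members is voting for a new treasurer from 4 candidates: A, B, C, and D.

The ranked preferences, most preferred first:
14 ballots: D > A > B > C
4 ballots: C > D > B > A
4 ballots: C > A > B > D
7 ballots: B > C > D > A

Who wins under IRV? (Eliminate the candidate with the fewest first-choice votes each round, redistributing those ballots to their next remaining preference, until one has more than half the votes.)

Round 1: A 0, B 7, C 8, D 14. A eliminated.
Round 2: B 7, C 8, D 14. B eliminated.
Round 3: C 15, D 14. C has a majority (≥15).

C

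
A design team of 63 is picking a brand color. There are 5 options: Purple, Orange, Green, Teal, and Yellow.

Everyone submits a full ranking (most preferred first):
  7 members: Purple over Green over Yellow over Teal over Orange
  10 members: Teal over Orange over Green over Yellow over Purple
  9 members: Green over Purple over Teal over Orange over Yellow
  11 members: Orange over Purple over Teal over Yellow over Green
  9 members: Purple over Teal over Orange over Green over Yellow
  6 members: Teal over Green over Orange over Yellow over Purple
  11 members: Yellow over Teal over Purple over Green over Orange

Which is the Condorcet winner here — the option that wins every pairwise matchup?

Purple vs Orange: 36–27
Purple vs Green: 38–25
Purple vs Teal: 36–27
Purple vs Yellow: 36–27
Purple beats every other option.

Purple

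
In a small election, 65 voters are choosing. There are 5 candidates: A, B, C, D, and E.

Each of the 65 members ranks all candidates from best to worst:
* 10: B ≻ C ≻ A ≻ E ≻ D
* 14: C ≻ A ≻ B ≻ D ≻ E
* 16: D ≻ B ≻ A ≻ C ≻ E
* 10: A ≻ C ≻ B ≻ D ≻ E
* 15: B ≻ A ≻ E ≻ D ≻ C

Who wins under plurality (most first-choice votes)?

First-place votes: A 10, B 25, C 14, D 16, E 0.

B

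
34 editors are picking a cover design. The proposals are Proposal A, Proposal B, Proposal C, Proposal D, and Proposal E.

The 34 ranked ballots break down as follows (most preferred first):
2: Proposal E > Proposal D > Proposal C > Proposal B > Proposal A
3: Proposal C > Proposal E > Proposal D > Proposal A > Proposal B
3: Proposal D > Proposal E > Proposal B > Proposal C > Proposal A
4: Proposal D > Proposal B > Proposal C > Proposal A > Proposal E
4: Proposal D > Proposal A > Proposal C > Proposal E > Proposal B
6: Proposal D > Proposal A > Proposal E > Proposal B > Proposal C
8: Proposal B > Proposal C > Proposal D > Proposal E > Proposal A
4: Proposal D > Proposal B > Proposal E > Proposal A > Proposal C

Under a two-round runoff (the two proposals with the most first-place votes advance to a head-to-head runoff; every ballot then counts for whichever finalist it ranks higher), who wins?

Proposal D

Round 1 first-place votes: Proposal A 0, Proposal B 8, Proposal C 3, Proposal D 21, Proposal E 2. Proposal D and Proposal B advance.
Runoff: Proposal D is ranked above Proposal B on 26 ballots, Proposal B above Proposal D on 8.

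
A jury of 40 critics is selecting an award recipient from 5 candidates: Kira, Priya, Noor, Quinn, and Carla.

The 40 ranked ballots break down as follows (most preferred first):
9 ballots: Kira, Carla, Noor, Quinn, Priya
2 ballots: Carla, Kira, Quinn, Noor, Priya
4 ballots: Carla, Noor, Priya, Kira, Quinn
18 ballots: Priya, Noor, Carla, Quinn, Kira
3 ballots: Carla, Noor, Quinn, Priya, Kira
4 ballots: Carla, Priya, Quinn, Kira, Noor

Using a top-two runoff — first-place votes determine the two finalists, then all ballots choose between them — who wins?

Round 1 first-place votes: Kira 9, Priya 18, Noor 0, Quinn 0, Carla 13. Priya and Carla advance.
Runoff: Priya is ranked above Carla on 18 ballots, Carla above Priya on 22.

Carla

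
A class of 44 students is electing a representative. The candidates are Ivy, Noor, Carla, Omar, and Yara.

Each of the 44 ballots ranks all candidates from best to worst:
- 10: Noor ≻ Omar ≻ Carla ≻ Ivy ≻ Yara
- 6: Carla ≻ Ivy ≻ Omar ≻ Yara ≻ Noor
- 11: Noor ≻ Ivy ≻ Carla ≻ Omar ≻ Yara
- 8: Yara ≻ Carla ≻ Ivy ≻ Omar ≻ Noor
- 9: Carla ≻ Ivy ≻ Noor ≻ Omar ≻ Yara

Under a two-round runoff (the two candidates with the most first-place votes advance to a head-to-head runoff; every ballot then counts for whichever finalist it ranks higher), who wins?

Round 1 first-place votes: Ivy 0, Noor 21, Carla 15, Omar 0, Yara 8. Noor and Carla advance.
Runoff: Noor is ranked above Carla on 21 ballots, Carla above Noor on 23.

Carla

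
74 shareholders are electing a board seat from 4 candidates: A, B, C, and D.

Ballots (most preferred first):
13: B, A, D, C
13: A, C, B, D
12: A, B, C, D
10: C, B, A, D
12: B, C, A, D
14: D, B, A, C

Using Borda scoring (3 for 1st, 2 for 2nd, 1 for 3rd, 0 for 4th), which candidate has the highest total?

A: 13×2 + 13×3 + 12×3 + 10×1 + 12×1 + 14×1 = 137
B: 13×3 + 13×1 + 12×2 + 10×2 + 12×3 + 14×2 = 160
C: 13×0 + 13×2 + 12×1 + 10×3 + 12×2 + 14×0 = 92
D: 13×1 + 13×0 + 12×0 + 10×0 + 12×0 + 14×3 = 55

B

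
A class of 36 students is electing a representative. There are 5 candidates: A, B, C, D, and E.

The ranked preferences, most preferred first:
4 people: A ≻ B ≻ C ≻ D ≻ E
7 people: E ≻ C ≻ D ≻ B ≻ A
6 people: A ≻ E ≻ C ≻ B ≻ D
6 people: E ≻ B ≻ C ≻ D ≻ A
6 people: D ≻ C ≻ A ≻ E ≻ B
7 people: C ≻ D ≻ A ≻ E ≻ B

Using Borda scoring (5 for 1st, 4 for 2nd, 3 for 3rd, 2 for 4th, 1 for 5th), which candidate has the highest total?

A: 4×5 + 7×1 + 6×5 + 6×1 + 6×3 + 7×3 = 102
B: 4×4 + 7×2 + 6×2 + 6×4 + 6×1 + 7×1 = 79
C: 4×3 + 7×4 + 6×3 + 6×3 + 6×4 + 7×5 = 135
D: 4×2 + 7×3 + 6×1 + 6×2 + 6×5 + 7×4 = 105
E: 4×1 + 7×5 + 6×4 + 6×5 + 6×2 + 7×2 = 119

C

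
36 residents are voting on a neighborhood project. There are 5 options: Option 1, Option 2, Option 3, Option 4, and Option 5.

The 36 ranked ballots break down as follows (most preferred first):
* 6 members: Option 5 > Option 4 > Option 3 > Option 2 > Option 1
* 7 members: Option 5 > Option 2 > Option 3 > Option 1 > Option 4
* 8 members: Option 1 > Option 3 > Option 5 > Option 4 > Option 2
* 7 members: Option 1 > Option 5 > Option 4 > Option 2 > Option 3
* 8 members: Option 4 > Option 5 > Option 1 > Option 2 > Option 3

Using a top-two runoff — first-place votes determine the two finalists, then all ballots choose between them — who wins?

Round 1 first-place votes: Option 1 15, Option 2 0, Option 3 0, Option 4 8, Option 5 13. Option 1 and Option 5 advance.
Runoff: Option 1 is ranked above Option 5 on 15 ballots, Option 5 above Option 1 on 21.

Option 5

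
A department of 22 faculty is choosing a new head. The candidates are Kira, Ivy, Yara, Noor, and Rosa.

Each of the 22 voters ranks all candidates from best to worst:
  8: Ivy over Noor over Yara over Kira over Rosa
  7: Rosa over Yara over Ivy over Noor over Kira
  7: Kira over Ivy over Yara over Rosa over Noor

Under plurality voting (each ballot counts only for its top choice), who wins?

Ivy

First-place votes: Kira 7, Ivy 8, Yara 0, Noor 0, Rosa 7.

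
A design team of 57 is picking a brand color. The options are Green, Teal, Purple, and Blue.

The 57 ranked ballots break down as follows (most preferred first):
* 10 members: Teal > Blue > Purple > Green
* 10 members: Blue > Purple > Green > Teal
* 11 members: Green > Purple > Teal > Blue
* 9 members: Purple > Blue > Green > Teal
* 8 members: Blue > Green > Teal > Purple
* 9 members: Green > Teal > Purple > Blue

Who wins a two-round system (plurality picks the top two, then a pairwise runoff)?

Round 1 first-place votes: Green 20, Teal 10, Purple 9, Blue 18. Green and Blue advance.
Runoff: Green is ranked above Blue on 20 ballots, Blue above Green on 37.

Blue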